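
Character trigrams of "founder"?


Word: "founder" (length 7)
Number of trigrams = 7 - 3 + 1 = 5
  Position 0: "fou"
  Position 1: "oun"
  Position 2: "und"
  Position 3: "nde"
  Position 4: "der"
Trigrams = "fou", "oun", "und", "nde", "der"


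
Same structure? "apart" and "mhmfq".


Pattern of "apart": [0, 1, 0, 2, 3]
Pattern of "mhmfq": [0, 1, 0, 2, 3]
Patterns match
Same pattern = Yes


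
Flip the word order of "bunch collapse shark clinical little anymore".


Original: "bunch collapse shark clinical little anymore"
Words (1..n): bunch | collapse | shark | clinical | little | anymore
Reversed (n..1): anymore | little | clinical | shark | collapse | bunch
Result = "anymore little clinical shark collapse bunch"


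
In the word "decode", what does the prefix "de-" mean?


Prefix: de-
Example: decode (de- + code)
Meaning = remove / reverse


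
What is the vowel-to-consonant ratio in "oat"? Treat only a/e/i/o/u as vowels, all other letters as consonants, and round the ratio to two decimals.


Word: "oat"
Vowels (a,e,i,o,u): 2
Consonants: 1
Ratio = 2/1
= 2.00


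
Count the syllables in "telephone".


Word: "telephone"
Syllable breakdown: tel-e-phone
Counting: 3 parts
= 3 syllables


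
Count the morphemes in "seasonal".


Word: "seasonal"
Morphemes: season / -al
Each morpheme carries meaning
= 2 morphemes


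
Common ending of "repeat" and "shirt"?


Word 1: "repeat"
Word 2: "shirt"
Comparing from end:
  Pos -1: 't' == 't'
  Pos -2: 'a' != 'r' (stop)
LCS = "t" (length 1)


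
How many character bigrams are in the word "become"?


Word: "become" (length 6)
Number of 2-grams = length - 2 + 1 = 6 - 2 + 1
= 5


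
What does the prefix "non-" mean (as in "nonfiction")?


Prefix: non-
Example: nonfiction (non- + fiction)
Meaning = not


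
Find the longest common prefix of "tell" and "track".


Word 1: "tell"
Word 2: "track"
Comparing from start:
  Pos 0: 't' == 't'
  Pos 1: 'e' != 'r' (stop)
LCP = "t" (length 1)


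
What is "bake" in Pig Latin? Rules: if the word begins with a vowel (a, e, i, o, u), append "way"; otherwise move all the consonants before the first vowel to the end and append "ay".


Word: "bake"
Starts with consonant(s) → move to end, add 'ay'
Consonant cluster: "b"
Pig Latin = "akebay"


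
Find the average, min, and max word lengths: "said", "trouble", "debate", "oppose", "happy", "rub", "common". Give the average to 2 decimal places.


Lengths: "said"=4, "trouble"=7, "debate"=6, "oppose"=6, "happy"=5, "rub"=3, "common"=6
Sum = 37, Count = 7
Average = 37/7 = 5.29
= avg=5.29, min=3, max=7


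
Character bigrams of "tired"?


Word: "tired" (length 5)
Number of bigrams = 5 - 2 + 1 = 4
  Position 0: "ti"
  Position 1: "ir"
  Position 2: "re"
  Position 3: "ed"
Bigrams = "ti", "ir", "re", "ed"


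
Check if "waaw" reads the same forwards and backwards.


Word: "waaw"
Reversed: "waaw"
Forward == Backward? waaw == waaw
Palindrome = Yes


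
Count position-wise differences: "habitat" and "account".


Comparing character by character (same length = 7):
  Pos 0: 'h' vs 'a' !=
  Pos 1: 'a' vs 'c' !=
  Pos 2: 'b' vs 'c' !=
  Pos 3: 'i' vs 'o' !=
  Pos 4: 't' vs 'u' !=
  Pos 5: 'a' vs 'n' !=
  Pos 6: 't' vs 't' =
Hamming distance = 6


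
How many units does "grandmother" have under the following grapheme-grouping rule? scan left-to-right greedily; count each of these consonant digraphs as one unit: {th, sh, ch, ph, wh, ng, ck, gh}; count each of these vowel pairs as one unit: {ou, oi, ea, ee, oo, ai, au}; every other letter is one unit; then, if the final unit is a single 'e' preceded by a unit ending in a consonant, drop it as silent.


Word: "grandmother" (11 letters)
Left-to-right scan:
  1. 'g' (letter)
  2. 'r' (letter)
  3. 'a' (letter)
  4. 'n' (letter)
  5. 'd' (letter)
  6. 'm' (letter)
  7. 'o' (letter)
  8. 'th' (digraph)
  9. 'e' (letter)
  10. 'r' (letter)
Units from scan: 10
Sound units = 10 units


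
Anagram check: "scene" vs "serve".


Word 1: "scene" → sorted: ceens
Word 2: "serve" → sorted: eersv
Same letters? ceens != eersv
Anagram = No


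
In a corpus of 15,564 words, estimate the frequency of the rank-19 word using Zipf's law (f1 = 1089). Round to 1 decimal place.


Zipf's law: f(r) = f(1) / r
f(1) = 1089
f(19) = 1089 / 19
= 57.3 occurrences


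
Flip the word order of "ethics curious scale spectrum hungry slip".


Original: "ethics curious scale spectrum hungry slip"
Words (1..n): ethics | curious | scale | spectrum | hungry | slip
Reversed (n..1): slip | hungry | spectrum | scale | curious | ethics
Result = "slip hungry spectrum scale curious ethics"


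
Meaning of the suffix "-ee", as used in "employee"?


Suffix: -ee
As in: employee -> employ + -ee
Meaning = one who receives


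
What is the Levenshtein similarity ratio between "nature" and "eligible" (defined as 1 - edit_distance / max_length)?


Word 1: "nature" (length 6)
Word 2: "eligible" (length 8)
One optimal edit sequence:
  1. insert 'e'  (+1)
  2. insert 'l'  (+1)
  3. substitute 'n' -> 'i'  (+1)
  4. substitute 'a' -> 'g'  (+1)
  5. substitute 't' -> 'i'  (+1)
  6. substitute 'u' -> 'b'  (+1)
  7. substitute 'r' -> 'l'  (+1)
  8. keep 'e'
Edit distance = 7
Max length = max(6, 8) = 8
Similarity = 1 - 7/8
= 0.1250


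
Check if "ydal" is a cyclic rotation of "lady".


Word: "lady", Candidate: "ydal"
Method: check if candidate is substring of word+word
"ladylady" contains "ydal"? No
Is rotation = No


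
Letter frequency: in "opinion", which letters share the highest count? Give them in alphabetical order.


Word: "opinion"
Letter counts:
  'i': 2
  'n': 2
  'o': 2
  'p': 1
Maximum count = 2
Most frequent = 'i', 'n', 'o' (2 times each)


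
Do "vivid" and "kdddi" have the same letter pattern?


Pattern of "vivid": [0, 1, 0, 1, 2]
Pattern of "kdddi": [0, 1, 1, 1, 2]
Patterns do not match
Same pattern = No


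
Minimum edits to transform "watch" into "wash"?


Word 1: "watch" (length 5)
Word 2: "wash" (length 4)
One optimal edit sequence (insert/delete/substitute each cost 1):
  1. keep 'w'
  2. keep 'a'
  3. delete 't'  (+1)
  4. substitute 'c' -> 's'  (+1)
  5. keep 'h'
Total edit operations: 2
Edit distance = 2


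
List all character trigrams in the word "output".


Word: "output" (length 6)
Number of trigrams = 6 - 3 + 1 = 4
  Position 0: "out"
  Position 1: "utp"
  Position 2: "tpu"
  Position 3: "put"
Trigrams = "out", "utp", "tpu", "put"


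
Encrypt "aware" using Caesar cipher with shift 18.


Word: "aware"
Shift: 18
Each letter → (letter + shift) mod 26:
  'a' (0) + 18 = 18 → 's'
  'w' (22) + 18 = 14 → 'o'
  'a' (0) + 18 = 18 → 's'
  'r' (17) + 18 = 9 → 'j'
  'e' (4) + 18 = 22 → 'w'
Result = "sosjw"


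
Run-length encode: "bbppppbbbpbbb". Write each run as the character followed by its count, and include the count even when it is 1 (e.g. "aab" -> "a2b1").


String: "bbppppbbbpbbb"
Scanning for consecutive runs:
  'b' x 2
  'p' x 4
  'b' x 3
  'p' x 1
  'b' x 3
RLE = "b2p4b3p1b3"


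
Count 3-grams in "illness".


Word: "illness" (length 7)
Number of 3-grams = length - 3 + 1 = 7 - 3 + 1
= 5


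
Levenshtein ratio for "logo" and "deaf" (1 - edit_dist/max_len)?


Word 1: "logo" (length 4)
Word 2: "deaf" (length 4)
One optimal edit sequence:
  1. substitute 'l' -> 'd'  (+1)
  2. substitute 'o' -> 'e'  (+1)
  3. substitute 'g' -> 'a'  (+1)
  4. substitute 'o' -> 'f'  (+1)
Edit distance = 4
Max length = max(4, 4) = 4
Similarity = 1 - 4/4
= 0.0000


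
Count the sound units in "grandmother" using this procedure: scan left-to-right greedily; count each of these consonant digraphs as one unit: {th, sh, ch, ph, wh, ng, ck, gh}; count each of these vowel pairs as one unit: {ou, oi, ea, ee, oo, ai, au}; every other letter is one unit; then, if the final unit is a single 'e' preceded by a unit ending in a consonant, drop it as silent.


Word: "grandmother" (11 letters)
Left-to-right scan:
  1. 'g' (letter)
  2. 'r' (letter)
  3. 'a' (letter)
  4. 'n' (letter)
  5. 'd' (letter)
  6. 'm' (letter)
  7. 'o' (letter)
  8. 'th' (digraph)
  9. 'e' (letter)
  10. 'r' (letter)
Units from scan: 10
Sound units = 10 units


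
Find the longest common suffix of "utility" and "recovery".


Word 1: "utility"
Word 2: "recovery"
Comparing from end:
  Pos -1: 'y' == 'y'
  Pos -2: 't' != 'r' (stop)
LCS = "y" (length 1)


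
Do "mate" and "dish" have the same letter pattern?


Pattern of "mate": [0, 1, 2, 3]
Pattern of "dish": [0, 1, 2, 3]
Patterns match
Same pattern = Yes


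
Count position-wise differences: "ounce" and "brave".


Comparing character by character (same length = 5):
  Pos 0: 'o' vs 'b' !=
  Pos 1: 'u' vs 'r' !=
  Pos 2: 'n' vs 'a' !=
  Pos 3: 'c' vs 'v' !=
  Pos 4: 'e' vs 'e' =
Hamming distance = 4


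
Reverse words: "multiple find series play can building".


Original: "multiple find series play can building"
Words (1..n): multiple | find | series | play | can | building
Reversed (n..1): building | can | play | series | find | multiple
Result = "building can play series find multiple"


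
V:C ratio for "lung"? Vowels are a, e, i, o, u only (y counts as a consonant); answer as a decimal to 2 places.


Word: "lung"
Vowels (a,e,i,o,u): 1
Consonants: 3
Ratio = 1/3
= 0.33


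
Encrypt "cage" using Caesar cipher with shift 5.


Word: "cage"
Shift: 5
Each letter → (letter + shift) mod 26:
  'c' (2) + 5 = 7 → 'h'
  'a' (0) + 5 = 5 → 'f'
  'g' (6) + 5 = 11 → 'l'
  'e' (4) + 5 = 9 → 'j'
Result = "hflj"


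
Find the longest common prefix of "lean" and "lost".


Word 1: "lean"
Word 2: "lost"
Comparing from start:
  Pos 0: 'l' == 'l'
  Pos 1: 'e' != 'o' (stop)
LCP = "l" (length 1)


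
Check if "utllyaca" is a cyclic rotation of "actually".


Word: "actually", Candidate: "utllyaca"
Method: check if candidate is substring of word+word
"actuallyactually" contains "utllyaca"? No
Is rotation = No


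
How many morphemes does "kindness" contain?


Word: "kindness"
Morphemes: kind + -ness
Each morpheme carries meaning
= 2 morphemes


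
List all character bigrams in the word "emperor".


Word: "emperor" (length 7)
Number of bigrams = 7 - 2 + 1 = 6
  Position 0: "em"
  Position 1: "mp"
  Position 2: "pe"
  Position 3: "er"
  Position 4: "ro"
  Position 5: "or"
Bigrams = "em", "mp", "pe", "er", "ro", "or"


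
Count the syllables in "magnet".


Word: "magnet"
Syllable breakdown: mag | net
Counting: 2 parts
= 2 syllables


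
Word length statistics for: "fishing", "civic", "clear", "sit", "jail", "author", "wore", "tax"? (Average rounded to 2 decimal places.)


Lengths: "fishing"=7, "civic"=5, "clear"=5, "sit"=3, "jail"=4, "author"=6, "wore"=4, "tax"=3
Sum = 37, Count = 8
Average = 37/8 = 4.63
= avg=4.63, min=3, max=7


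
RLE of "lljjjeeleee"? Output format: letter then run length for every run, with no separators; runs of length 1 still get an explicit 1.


String: "lljjjeeleee"
Scanning for consecutive runs:
  'l' x 2
  'j' x 3
  'e' x 2
  'l' x 1
  'e' x 3
RLE = "l2j3e2l1e3"


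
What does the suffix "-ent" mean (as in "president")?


Suffix: -ent
As in: president -> preside + -ent, with a spelling change
Meaning = one who / that which


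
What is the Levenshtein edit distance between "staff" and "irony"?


Word 1: "staff" (length 5)
Word 2: "irony" (length 5)
One optimal edit sequence (insert/delete/substitute each cost 1):
  1. substitute 's' -> 'i'  (+1)
  2. substitute 't' -> 'r'  (+1)
  3. substitute 'a' -> 'o'  (+1)
  4. substitute 'f' -> 'n'  (+1)
  5. substitute 'f' -> 'y'  (+1)
Total edit operations: 5
Edit distance = 5


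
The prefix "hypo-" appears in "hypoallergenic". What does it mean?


Prefix: hypo-
Example: hypoallergenic = hypo- + allergenic
Meaning = under / below normal


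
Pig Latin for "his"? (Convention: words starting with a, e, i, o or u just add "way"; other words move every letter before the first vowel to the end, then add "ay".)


Word: "his"
Starts with consonant(s) → move to end, add 'ay'
Consonant cluster: "h"
Pig Latin = "ishay"


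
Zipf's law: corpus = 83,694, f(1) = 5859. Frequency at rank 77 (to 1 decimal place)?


Zipf's law: f(r) = f(1) / r
f(1) = 5859
f(77) = 5859 / 77
= 76.1 occurrences


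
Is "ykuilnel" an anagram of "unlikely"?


Word 1: "unlikely" → sorted: eikllnuy
Word 2: "ykuilnel" → sorted: eikllnuy
Same letters? eikllnuy == eikllnuy
Anagram = Yes


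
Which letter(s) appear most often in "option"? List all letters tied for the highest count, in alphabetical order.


Word: "option"
Letter counts:
  'i': 1
  'n': 1
  'o': 2
  'p': 1
  't': 1
Maximum count = 2
Most frequent = 'o' (2 times each)


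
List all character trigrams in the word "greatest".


Word: "greatest" (length 8)
Number of trigrams = 8 - 3 + 1 = 6
  Position 0: "gre"
  Position 1: "rea"
  Position 2: "eat"
  Position 3: "ate"
  Position 4: "tes"
  Position 5: "est"
Trigrams = "gre", "rea", "eat", "ate", "tes", "est"


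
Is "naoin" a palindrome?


Word: "naoin"
Reversed: "nioan"
Forward == Backward? naoin != nioan
Palindrome = No


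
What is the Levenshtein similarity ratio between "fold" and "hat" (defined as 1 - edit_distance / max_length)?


Word 1: "fold" (length 4)
Word 2: "hat" (length 3)
One optimal edit sequence:
  1. delete 'f'  (+1)
  2. substitute 'o' -> 'h'  (+1)
  3. substitute 'l' -> 'a'  (+1)
  4. substitute 'd' -> 't'  (+1)
Edit distance = 4
Max length = max(4, 3) = 4
Similarity = 1 - 4/4
= 0.0000


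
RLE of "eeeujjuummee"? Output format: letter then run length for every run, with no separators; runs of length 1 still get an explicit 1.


String: "eeeujjuummee"
Scanning for consecutive runs:
  'e' x 3
  'u' x 1
  'j' x 2
  'u' x 2
  'm' x 2
  'e' x 2
RLE = "e3u1j2u2m2e2"


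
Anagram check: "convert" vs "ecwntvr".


Word 1: "convert" → sorted: cenortv
Word 2: "ecwntvr" → sorted: cenrtvw
Same letters? cenortv != cenrtvw
Anagram = No


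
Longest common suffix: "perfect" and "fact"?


Word 1: "perfect"
Word 2: "fact"
Comparing from end:
  Pos -1: 't' == 't'
  Pos -2: 'c' == 'c'
  Pos -3: 'e' != 'a' (stop)
LCS = "ct" (length 2)


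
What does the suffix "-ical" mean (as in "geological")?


Suffix: -ical
As in: geological -> geology + -ical, with a spelling change
Meaning = relating to


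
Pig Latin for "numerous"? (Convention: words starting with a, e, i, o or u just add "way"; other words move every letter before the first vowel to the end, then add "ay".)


Word: "numerous"
Starts with consonant(s) → move to end, add 'ay'
Consonant cluster: "n"
Pig Latin = "umerousnay"


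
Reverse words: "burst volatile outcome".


Original: "burst volatile outcome"
Words (1..n): burst | volatile | outcome
Reversed (n..1): outcome | volatile | burst
Result = "outcome volatile burst"


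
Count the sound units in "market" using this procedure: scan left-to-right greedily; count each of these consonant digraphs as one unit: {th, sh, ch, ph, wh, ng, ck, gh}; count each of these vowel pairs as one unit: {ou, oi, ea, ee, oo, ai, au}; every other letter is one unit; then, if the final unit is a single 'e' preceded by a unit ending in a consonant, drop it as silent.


Word: "market" (6 letters)
Left-to-right scan:
  [1] 'm' (letter)
  [2] 'a' (letter)
  [3] 'r' (letter)
  [4] 'k' (letter)
  [5] 'e' (letter)
  [6] 't' (letter)
Units from scan: 6
Sound units = 6 units


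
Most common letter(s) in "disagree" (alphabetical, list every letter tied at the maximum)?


Word: "disagree"
Letter counts:
  'a': 1
  'd': 1
  'e': 2
  'g': 1
  'i': 1
  'r': 1
  's': 1
Maximum count = 2
Most frequent = 'e' (2 times each)


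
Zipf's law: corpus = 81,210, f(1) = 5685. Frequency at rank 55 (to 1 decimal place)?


Zipf's law: f(r) = f(1) / r
f(1) = 5685
f(55) = 5685 / 55
= 103.4 occurrences


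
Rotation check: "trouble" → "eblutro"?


Word: "trouble", Candidate: "eblutro"
Method: check if candidate is substring of word+word
"troubletrouble" contains "eblutro"? No
Is rotation = No


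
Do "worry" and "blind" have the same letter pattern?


Pattern of "worry": [0, 1, 2, 2, 3]
Pattern of "blind": [0, 1, 2, 3, 4]
Patterns do not match
Same pattern = No


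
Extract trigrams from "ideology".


Word: "ideology" (length 8)
Number of trigrams = 8 - 3 + 1 = 6
  Position 0: "ide"
  Position 1: "deo"
  Position 2: "eol"
  Position 3: "olo"
  Position 4: "log"
  Position 5: "ogy"
Trigrams = "ide", "deo", "eol", "olo", "log", "ogy"


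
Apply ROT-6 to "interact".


Word: "interact"
Shift: 6
Each letter → (letter + shift) mod 26:
  'i' (8) + 6 = 14 → 'o'
  'n' (13) + 6 = 19 → 't'
  't' (19) + 6 = 25 → 'z'
  'e' (4) + 6 = 10 → 'k'
  'r' (17) + 6 = 23 → 'x'
  'a' (0) + 6 = 6 → 'g'
  'c' (2) + 6 = 8 → 'i'
  't' (19) + 6 = 25 → 'z'
Result = "otzkxgiz"


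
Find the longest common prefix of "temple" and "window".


Word 1: "temple"
Word 2: "window"
Comparing from start:
  Pos 0: 't' != 'w' (stop)
LCP = "" (length 0)


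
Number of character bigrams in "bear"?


Word: "bear" (length 4)
Number of 2-grams = length - 2 + 1 = 4 - 2 + 1
= 3


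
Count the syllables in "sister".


Word: "sister"
Syllable breakdown: sis / ter
Counting: 2 parts
= 2 syllables


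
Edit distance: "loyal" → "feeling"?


Word 1: "loyal" (length 5)
Word 2: "feeling" (length 7)
One optimal edit sequence (insert/delete/substitute each cost 1):
  1. insert 'f'  (+1)
  2. insert 'e'  (+1)
  3. substitute 'l' -> 'e'  (+1)
  4. substitute 'o' -> 'l'  (+1)
  5. substitute 'y' -> 'i'  (+1)
  6. substitute 'a' -> 'n'  (+1)
  7. substitute 'l' -> 'g'  (+1)
Total edit operations: 7
Edit distance = 7


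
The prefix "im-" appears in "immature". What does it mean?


Prefix: im-
Example: immature (im- + mature)
Meaning = not / into


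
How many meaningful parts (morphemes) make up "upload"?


Word: "upload"
Morphemes: up- | load
Each morpheme carries meaning
= 2 morphemes


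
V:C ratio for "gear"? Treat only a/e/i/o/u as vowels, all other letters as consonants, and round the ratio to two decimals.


Word: "gear"
Vowels (a,e,i,o,u): 2
Consonants: 2
Ratio = 2/2
= 1.00


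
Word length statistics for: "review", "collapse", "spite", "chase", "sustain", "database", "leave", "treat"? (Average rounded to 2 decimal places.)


Lengths: "review"=6, "collapse"=8, "spite"=5, "chase"=5, "sustain"=7, "database"=8, "leave"=5, "treat"=5
Sum = 49, Count = 8
Average = 49/8 = 6.13
= avg=6.13, min=5, max=8


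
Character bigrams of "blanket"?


Word: "blanket" (length 7)
Number of bigrams = 7 - 2 + 1 = 6
  Position 0: "bl"
  Position 1: "la"
  Position 2: "an"
  Position 3: "nk"
  Position 4: "ke"
  Position 5: "et"
Bigrams = "bl", "la", "an", "nk", "ke", "et"


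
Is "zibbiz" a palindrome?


Word: "zibbiz"
Reversed: "zibbiz"
Forward == Backward? zibbiz == zibbiz
Palindrome = Yes


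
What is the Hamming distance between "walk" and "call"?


Comparing character by character (same length = 4):
  Pos 0: 'w' vs 'c' !=
  Pos 1: 'a' vs 'a' =
  Pos 2: 'l' vs 'l' =
  Pos 3: 'k' vs 'l' !=
Hamming distance = 2


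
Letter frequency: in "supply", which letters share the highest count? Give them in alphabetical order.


Word: "supply"
Letter counts:
  'l': 1
  'p': 2
  's': 1
  'u': 1
  'y': 1
Maximum count = 2
Most frequent = 'p' (2 times each)


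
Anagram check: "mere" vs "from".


Word 1: "mere" → sorted: eemr
Word 2: "from" → sorted: fmor
Same letters? eemr != fmor
Anagram = No


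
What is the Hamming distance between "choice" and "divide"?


Comparing character by character (same length = 6):
  Pos 0: 'c' vs 'd' !=
  Pos 1: 'h' vs 'i' !=
  Pos 2: 'o' vs 'v' !=
  Pos 3: 'i' vs 'i' =
  Pos 4: 'c' vs 'd' !=
  Pos 5: 'e' vs 'e' =
Hamming distance = 4


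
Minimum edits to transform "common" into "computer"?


Word 1: "common" (length 6)
Word 2: "computer" (length 8)
One optimal edit sequence (insert/delete/substitute each cost 1):
  1. keep 'c'
  2. keep 'o'
  3. keep 'm'
  4. insert 'p'  (+1)
  5. insert 'u'  (+1)
  6. substitute 'm' -> 't'  (+1)
  7. substitute 'o' -> 'e'  (+1)
  8. substitute 'n' -> 'r'  (+1)
Total edit operations: 5
Edit distance = 5


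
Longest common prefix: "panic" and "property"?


Word 1: "panic"
Word 2: "property"
Comparing from start:
  Pos 0: 'p' == 'p'
  Pos 1: 'a' != 'r' (stop)
LCP = "p" (length 1)


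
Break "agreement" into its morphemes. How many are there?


Word: "agreement"
Morphemes: agree / -ment
Each morpheme carries meaning
= 2 morphemes


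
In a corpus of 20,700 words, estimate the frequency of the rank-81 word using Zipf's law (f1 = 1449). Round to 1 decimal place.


Zipf's law: f(r) = f(1) / r
f(1) = 1449
f(81) = 1449 / 81
= 17.9 occurrences


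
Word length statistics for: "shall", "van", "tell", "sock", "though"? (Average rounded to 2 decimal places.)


Lengths: "shall"=5, "van"=3, "tell"=4, "sock"=4, "though"=6
Sum = 22, Count = 5
Average = 22/5 = 4.40
= avg=4.40, min=3, max=6


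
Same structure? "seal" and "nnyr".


Pattern of "seal": [0, 1, 2, 3]
Pattern of "nnyr": [0, 0, 1, 2]
Patterns do not match
Same pattern = No


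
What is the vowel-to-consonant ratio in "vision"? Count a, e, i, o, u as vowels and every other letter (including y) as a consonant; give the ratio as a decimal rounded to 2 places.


Word: "vision"
Vowels (a,e,i,o,u): 3
Consonants: 3
Ratio = 3/3
= 1.00


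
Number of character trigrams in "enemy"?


Word: "enemy" (length 5)
Number of 3-grams = length - 3 + 1 = 5 - 3 + 1
= 3


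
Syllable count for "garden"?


Word: "garden"
Syllable breakdown: gar-den
Counting: 2 parts
= 2 syllables


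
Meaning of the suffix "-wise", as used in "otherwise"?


Suffix: -wise
As in: otherwise -> other + -wise
Meaning = in the manner of


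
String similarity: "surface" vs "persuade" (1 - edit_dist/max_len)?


Word 1: "surface" (length 7)
Word 2: "persuade" (length 8)
One optimal edit sequence:
  1. substitute 's' -> 'p'  (+1)
  2. substitute 'u' -> 'e'  (+1)
  3. keep 'r'
  4. insert 's'  (+1)
  5. substitute 'f' -> 'u'  (+1)
  6. keep 'a'
  7. substitute 'c' -> 'd'  (+1)
  8. keep 'e'
Edit distance = 5
Max length = max(7, 8) = 8
Similarity = 1 - 5/8
= 0.3750


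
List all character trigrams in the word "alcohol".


Word: "alcohol" (length 7)
Number of trigrams = 7 - 3 + 1 = 5
  Position 0: "alc"
  Position 1: "lco"
  Position 2: "coh"
  Position 3: "oho"
  Position 4: "hol"
Trigrams = "alc", "lco", "coh", "oho", "hol"


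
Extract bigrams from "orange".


Word: "orange" (length 6)
Number of bigrams = 6 - 2 + 1 = 5
  Position 0: "or"
  Position 1: "ra"
  Position 2: "an"
  Position 3: "ng"
  Position 4: "ge"
Bigrams = "or", "ra", "an", "ng", "ge"


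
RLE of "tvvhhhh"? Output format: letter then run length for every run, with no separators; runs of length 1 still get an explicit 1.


String: "tvvhhhh"
Scanning for consecutive runs:
  't' x 1
  'v' x 2
  'h' x 4
RLE = "t1v2h4"


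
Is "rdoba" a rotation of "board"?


Word: "board", Candidate: "rdoba"
Method: check if candidate is substring of word+word
"boardboard" contains "rdoba"? No
Is rotation = No


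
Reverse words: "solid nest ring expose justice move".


Original: "solid nest ring expose justice move"
Words (1..n): solid | nest | ring | expose | justice | move
Reversed (n..1): move | justice | expose | ring | nest | solid
Result = "move justice expose ring nest solid"


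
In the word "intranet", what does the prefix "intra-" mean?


Prefix: intra-
Example: intranet = intra- + net
Meaning = within


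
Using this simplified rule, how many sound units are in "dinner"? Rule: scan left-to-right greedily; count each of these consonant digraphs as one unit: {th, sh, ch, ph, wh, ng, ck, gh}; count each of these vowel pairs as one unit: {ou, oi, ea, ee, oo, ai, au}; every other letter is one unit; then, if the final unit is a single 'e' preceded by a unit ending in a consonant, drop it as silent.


Word: "dinner" (6 letters)
Left-to-right scan:
  1. 'd' (letter)
  2. 'i' (letter)
  3. 'n' (letter)
  4. 'n' (letter)
  5. 'e' (letter)
  6. 'r' (letter)
Units from scan: 6
Sound units = 6 units


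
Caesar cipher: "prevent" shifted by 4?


Word: "prevent"
Shift: 4
Each letter → (letter + shift) mod 26:
  'p' (15) + 4 = 19 → 't'
  'r' (17) + 4 = 21 → 'v'
  'e' (4) + 4 = 8 → 'i'
  'v' (21) + 4 = 25 → 'z'
  'e' (4) + 4 = 8 → 'i'
  'n' (13) + 4 = 17 → 'r'
  't' (19) + 4 = 23 → 'x'
Result = "tvizirx"


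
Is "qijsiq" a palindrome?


Word: "qijsiq"
Reversed: "qisjiq"
Forward == Backward? qijsiq != qisjiq
Palindrome = No


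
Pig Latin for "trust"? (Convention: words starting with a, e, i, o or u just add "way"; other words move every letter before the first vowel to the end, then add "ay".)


Word: "trust"
Starts with consonant(s) → move to end, add 'ay'
Consonant cluster: "tr"
Pig Latin = "usttray"


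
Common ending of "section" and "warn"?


Word 1: "section"
Word 2: "warn"
Comparing from end:
  Pos -1: 'n' == 'n'
  Pos -2: 'o' != 'r' (stop)
LCS = "n" (length 1)


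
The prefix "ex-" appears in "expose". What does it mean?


Prefix: ex-
Example: expose = ex- + pose
Meaning = out / former


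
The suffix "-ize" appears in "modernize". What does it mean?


Suffix: -ize
Example: modernize = modern + -ize
Meaning = to make


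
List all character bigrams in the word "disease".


Word: "disease" (length 7)
Number of bigrams = 7 - 2 + 1 = 6
  Position 0: "di"
  Position 1: "is"
  Position 2: "se"
  Position 3: "ea"
  Position 4: "as"
  Position 5: "se"
Bigrams = "di", "is", "se", "ea", "as", "se"


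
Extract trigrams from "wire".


Word: "wire" (length 4)
Number of trigrams = 4 - 3 + 1 = 2
  Position 0: "wir"
  Position 1: "ire"
Trigrams = "wir", "ire"


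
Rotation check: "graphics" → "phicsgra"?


Word: "graphics", Candidate: "phicsgra"
Method: check if candidate is substring of word+word
"graphicsgraphics" contains "phicsgra"? Yes
Is rotation = Yes


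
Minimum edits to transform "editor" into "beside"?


Word 1: "editor" (length 6)
Word 2: "beside" (length 6)
One optimal edit sequence (insert/delete/substitute each cost 1):
  1. insert 'b'  (+1)
  2. keep 'e'
  3. substitute 'd' -> 's'  (+1)
  4. keep 'i'
  5. delete 't'  (+1)
  6. substitute 'o' -> 'd'  (+1)
  7. substitute 'r' -> 'e'  (+1)
Total edit operations: 5
Edit distance = 5


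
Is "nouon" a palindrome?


Word: "nouon"
Reversed: "nouon"
Forward == Backward? nouon == nouon
Palindrome = Yes


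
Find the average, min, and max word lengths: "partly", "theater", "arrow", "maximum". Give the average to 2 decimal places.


Lengths: "partly"=6, "theater"=7, "arrow"=5, "maximum"=7
Sum = 25, Count = 4
Average = 25/4 = 6.25
= avg=6.25, min=5, max=7


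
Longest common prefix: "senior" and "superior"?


Word 1: "senior"
Word 2: "superior"
Comparing from start:
  Pos 0: 's' == 's'
  Pos 1: 'e' != 'u' (stop)
LCP = "s" (length 1)


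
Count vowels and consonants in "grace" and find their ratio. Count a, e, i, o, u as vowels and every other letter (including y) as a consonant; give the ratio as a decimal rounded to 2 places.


Word: "grace"
Vowels (a,e,i,o,u): 2
Consonants: 3
Ratio = 2/3
= 0.67


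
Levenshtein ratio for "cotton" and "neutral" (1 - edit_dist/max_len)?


Word 1: "cotton" (length 6)
Word 2: "neutral" (length 7)
One optimal edit sequence:
  1. insert 'n'  (+1)
  2. substitute 'c' -> 'e'  (+1)
  3. substitute 'o' -> 'u'  (+1)
  4. keep 't'
  5. substitute 't' -> 'r'  (+1)
  6. substitute 'o' -> 'a'  (+1)
  7. substitute 'n' -> 'l'  (+1)
Edit distance = 6
Max length = max(6, 7) = 7
Similarity = 1 - 6/7
= 0.1429


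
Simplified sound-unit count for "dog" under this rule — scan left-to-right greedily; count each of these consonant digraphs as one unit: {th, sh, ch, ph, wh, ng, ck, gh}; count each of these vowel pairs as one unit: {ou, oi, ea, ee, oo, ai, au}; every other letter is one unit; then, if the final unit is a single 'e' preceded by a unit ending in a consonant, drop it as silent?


Word: "dog" (3 letters)
Left-to-right scan:
  1. 'd' (letter)
  2. 'o' (letter)
  3. 'g' (letter)
Units from scan: 3
Sound units = 3 units


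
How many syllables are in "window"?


Word: "window"
Syllable breakdown: win / dow
Counting: 2 parts
= 2 syllables


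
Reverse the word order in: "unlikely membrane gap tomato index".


Original: "unlikely membrane gap tomato index"
Words (1..n): unlikely | membrane | gap | tomato | index
Reversed (n..1): index | tomato | gap | membrane | unlikely
Result = "index tomato gap membrane unlikely"


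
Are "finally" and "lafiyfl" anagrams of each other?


Word 1: "finally" → sorted: afillny
Word 2: "lafiyfl" → sorted: affilly
Same letters? afillny != affilly
Anagram = No


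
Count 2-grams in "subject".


Word: "subject" (length 7)
Number of 2-grams = length - 2 + 1 = 7 - 2 + 1
= 6


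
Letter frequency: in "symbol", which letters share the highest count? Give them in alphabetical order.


Word: "symbol"
Letter counts:
  'b': 1
  'l': 1
  'm': 1
  'o': 1
  's': 1
  'y': 1
Maximum count = 1
Most frequent = 'b', 'l', 'm', 'o', 's', 'y' (1 time each)


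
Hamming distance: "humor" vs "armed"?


Comparing character by character (same length = 5):
  Pos 0: 'h' vs 'a' !=
  Pos 1: 'u' vs 'r' !=
  Pos 2: 'm' vs 'm' =
  Pos 3: 'o' vs 'e' !=
  Pos 4: 'r' vs 'd' !=
Hamming distance = 4


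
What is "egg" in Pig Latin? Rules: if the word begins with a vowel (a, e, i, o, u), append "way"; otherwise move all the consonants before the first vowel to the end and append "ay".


Word: "egg"
Starts with vowel → add 'way'
Pig Latin = "eggway"


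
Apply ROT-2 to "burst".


Word: "burst"
Shift: 2
Each letter → (letter + shift) mod 26:
  'b' (1) + 2 = 3 → 'd'
  'u' (20) + 2 = 22 → 'w'
  'r' (17) + 2 = 19 → 't'
  's' (18) + 2 = 20 → 'u'
  't' (19) + 2 = 21 → 'v'
Result = "dwtuv"


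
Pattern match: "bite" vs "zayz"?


Pattern of "bite": [0, 1, 2, 3]
Pattern of "zayz": [0, 1, 2, 0]
Patterns do not match
Same pattern = No


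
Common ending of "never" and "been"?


Word 1: "never"
Word 2: "been"
Comparing from end:
  Pos -1: 'r' != 'n' (stop)
LCS = "" (length 0)


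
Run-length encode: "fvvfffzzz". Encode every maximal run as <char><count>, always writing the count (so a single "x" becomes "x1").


String: "fvvfffzzz"
Scanning for consecutive runs:
  'f' x 1
  'v' x 2
  'f' x 3
  'z' x 3
RLE = "f1v2f3z3"


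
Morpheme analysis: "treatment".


Word: "treatment"
Morphemes: treat | -ment
Each morpheme carries meaning
= 2 morphemes


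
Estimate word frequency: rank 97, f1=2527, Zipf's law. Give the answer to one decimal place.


Zipf's law: f(r) = f(1) / r
f(1) = 2527
f(97) = 2527 / 97
= 26.1 occurrences


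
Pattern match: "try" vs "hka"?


Pattern of "try": [0, 1, 2]
Pattern of "hka": [0, 1, 2]
Patterns match
Same pattern = Yes


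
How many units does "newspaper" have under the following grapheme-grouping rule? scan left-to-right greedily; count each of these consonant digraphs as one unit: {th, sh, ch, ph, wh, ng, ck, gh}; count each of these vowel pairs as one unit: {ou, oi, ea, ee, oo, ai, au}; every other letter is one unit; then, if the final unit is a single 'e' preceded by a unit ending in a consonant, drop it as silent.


Word: "newspaper" (9 letters)
Left-to-right scan:
  [1] 'n' (letter)
  [2] 'e' (letter)
  [3] 'w' (letter)
  [4] 's' (letter)
  [5] 'p' (letter)
  [6] 'a' (letter)
  [7] 'p' (letter)
  [8] 'e' (letter)
  [9] 'r' (letter)
Units from scan: 9
Sound units = 9 units


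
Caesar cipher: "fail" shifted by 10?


Word: "fail"
Shift: 10
Each letter → (letter + shift) mod 26:
  'f' (5) + 10 = 15 → 'p'
  'a' (0) + 10 = 10 → 'k'
  'i' (8) + 10 = 18 → 's'
  'l' (11) + 10 = 21 → 'v'
Result = "pksv"


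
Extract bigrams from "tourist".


Word: "tourist" (length 7)
Number of bigrams = 7 - 2 + 1 = 6
  Position 0: "to"
  Position 1: "ou"
  Position 2: "ur"
  Position 3: "ri"
  Position 4: "is"
  Position 5: "st"
Bigrams = "to", "ou", "ur", "ri", "is", "st"


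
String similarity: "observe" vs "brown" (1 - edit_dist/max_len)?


Word 1: "observe" (length 7)
Word 2: "brown" (length 5)
One optimal edit sequence:
  1. delete 'o'  (+1)
  2. keep 'b'
  3. delete 's'  (+1)
  4. substitute 'e' -> 'r'  (+1)
  5. substitute 'r' -> 'o'  (+1)
  6. substitute 'v' -> 'w'  (+1)
  7. substitute 'e' -> 'n'  (+1)
Edit distance = 6
Max length = max(7, 5) = 7
Similarity = 1 - 6/7
= 0.1429


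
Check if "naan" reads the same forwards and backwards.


Word: "naan"
Reversed: "naan"
Forward == Backward? naan == naan
Palindrome = Yes


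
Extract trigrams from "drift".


Word: "drift" (length 5)
Number of trigrams = 5 - 3 + 1 = 3
  Position 0: "dri"
  Position 1: "rif"
  Position 2: "ift"
Trigrams = "dri", "rif", "ift"


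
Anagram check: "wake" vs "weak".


Word 1: "wake" → sorted: aekw
Word 2: "weak" → sorted: aekw
Same letters? aekw == aekw
Anagram = Yes


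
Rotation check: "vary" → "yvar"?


Word: "vary", Candidate: "yvar"
Method: check if candidate is substring of word+word
"varyvary" contains "yvar"? Yes
Is rotation = Yes


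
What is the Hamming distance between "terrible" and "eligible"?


Comparing character by character (same length = 8):
  Pos 0: 't' vs 'e' !=
  Pos 1: 'e' vs 'l' !=
  Pos 2: 'r' vs 'i' !=
  Pos 3: 'r' vs 'g' !=
  Pos 4: 'i' vs 'i' =
  Pos 5: 'b' vs 'b' =
  Pos 6: 'l' vs 'l' =
  Pos 7: 'e' vs 'e' =
Hamming distance = 4


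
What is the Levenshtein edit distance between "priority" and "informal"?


Word 1: "priority" (length 8)
Word 2: "informal" (length 8)
One optimal edit sequence (insert/delete/substitute each cost 1):
  1. substitute 'p' -> 'i'  (+1)
  2. substitute 'r' -> 'n'  (+1)
  3. substitute 'i' -> 'f'  (+1)
  4. keep 'o'
  5. keep 'r'
  6. substitute 'i' -> 'm'  (+1)
  7. substitute 't' -> 'a'  (+1)
  8. substitute 'y' -> 'l'  (+1)
Total edit operations: 6
Edit distance = 6


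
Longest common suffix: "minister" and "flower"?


Word 1: "minister"
Word 2: "flower"
Comparing from end:
  Pos -1: 'r' == 'r'
  Pos -2: 'e' == 'e'
  Pos -3: 't' != 'w' (stop)
LCS = "er" (length 2)


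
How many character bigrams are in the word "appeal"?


Word: "appeal" (length 6)
Number of 2-grams = length - 2 + 1 = 6 - 2 + 1
= 5


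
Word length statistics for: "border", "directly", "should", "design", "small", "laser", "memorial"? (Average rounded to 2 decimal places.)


Lengths: "border"=6, "directly"=8, "should"=6, "design"=6, "small"=5, "laser"=5, "memorial"=8
Sum = 44, Count = 7
Average = 44/7 = 6.29
= avg=6.29, min=5, max=8


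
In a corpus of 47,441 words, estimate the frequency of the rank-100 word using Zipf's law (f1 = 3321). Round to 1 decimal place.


Zipf's law: f(r) = f(1) / r
f(1) = 3321
f(100) = 3321 / 100
= 33.2 occurrences


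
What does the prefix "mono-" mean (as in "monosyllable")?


Prefix: mono-
Example: monosyllable = mono- + syllable
Meaning = one


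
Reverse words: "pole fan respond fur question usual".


Original: "pole fan respond fur question usual"
Words (1..n): pole | fan | respond | fur | question | usual
Reversed (n..1): usual | question | fur | respond | fan | pole
Result = "usual question fur respond fan pole"


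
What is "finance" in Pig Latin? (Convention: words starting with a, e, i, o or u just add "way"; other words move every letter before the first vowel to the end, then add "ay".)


Word: "finance"
Starts with consonant(s) → move to end, add 'ay'
Consonant cluster: "f"
Pig Latin = "inancefay"


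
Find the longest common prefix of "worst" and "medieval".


Word 1: "worst"
Word 2: "medieval"
Comparing from start:
  Pos 0: 'w' != 'm' (stop)
LCP = "" (length 0)


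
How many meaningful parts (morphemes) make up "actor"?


Word: "actor"
Morphemes: act | -or
Each morpheme carries meaning
= 2 morphemes


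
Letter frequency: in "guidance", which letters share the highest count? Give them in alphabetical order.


Word: "guidance"
Letter counts:
  'a': 1
  'c': 1
  'd': 1
  'e': 1
  'g': 1
  'i': 1
  'n': 1
  'u': 1
Maximum count = 1
Most frequent = 'a', 'c', 'd', 'e', 'g', 'i', 'n', 'u' (1 time each)


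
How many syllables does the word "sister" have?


Word: "sister"
Syllable breakdown: sis / ter
Counting: 2 parts
= 2 syllables


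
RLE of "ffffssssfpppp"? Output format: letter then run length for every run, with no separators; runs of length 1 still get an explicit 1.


String: "ffffssssfpppp"
Scanning for consecutive runs:
  'f' x 4
  's' x 4
  'f' x 1
  'p' x 4
RLE = "f4s4f1p4"


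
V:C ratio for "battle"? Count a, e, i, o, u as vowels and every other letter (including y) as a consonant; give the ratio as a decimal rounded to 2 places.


Word: "battle"
Vowels (a,e,i,o,u): 2
Consonants: 4
Ratio = 2/4
= 0.50


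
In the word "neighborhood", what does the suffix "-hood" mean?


Suffix: -hood
Example: neighborhood (neighbor + -hood)
Meaning = state / condition


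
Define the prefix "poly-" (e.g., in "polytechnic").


Prefix: poly-
Example: polytechnic (poly- + technic)
Meaning = many


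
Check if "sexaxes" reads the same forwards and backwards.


Word: "sexaxes"
Reversed: "sexaxes"
Forward == Backward? sexaxes == sexaxes
Palindrome = Yes


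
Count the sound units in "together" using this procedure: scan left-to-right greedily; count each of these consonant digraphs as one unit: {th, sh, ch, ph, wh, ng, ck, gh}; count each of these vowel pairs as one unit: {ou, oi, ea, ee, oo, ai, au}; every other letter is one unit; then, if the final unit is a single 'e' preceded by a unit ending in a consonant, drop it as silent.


Word: "together" (8 letters)
Left-to-right scan:
  1. 't' (letter)
  2. 'o' (letter)
  3. 'g' (letter)
  4. 'e' (letter)
  5. 'th' (digraph)
  6. 'e' (letter)
  7. 'r' (letter)
Units from scan: 7
Sound units = 7 units


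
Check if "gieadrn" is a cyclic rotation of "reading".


Word: "reading", Candidate: "gieadrn"
Method: check if candidate is substring of word+word
"readingreading" contains "gieadrn"? No
Is rotation = No


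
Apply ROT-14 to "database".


Word: "database"
Shift: 14
Each letter → (letter + shift) mod 26:
  'd' (3) + 14 = 17 → 'r'
  'a' (0) + 14 = 14 → 'o'
  't' (19) + 14 = 7 → 'h'
  'a' (0) + 14 = 14 → 'o'
  'b' (1) + 14 = 15 → 'p'
  'a' (0) + 14 = 14 → 'o'
  's' (18) + 14 = 6 → 'g'
  'e' (4) + 14 = 18 → 's'
Result = "rohopogs"


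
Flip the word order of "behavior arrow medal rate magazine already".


Original: "behavior arrow medal rate magazine already"
Words (1..n): behavior | arrow | medal | rate | magazine | already
Reversed (n..1): already | magazine | rate | medal | arrow | behavior
Result = "already magazine rate medal arrow behavior"


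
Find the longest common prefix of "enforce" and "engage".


Word 1: "enforce"
Word 2: "engage"
Comparing from start:
  Pos 0: 'e' == 'e'
  Pos 1: 'n' == 'n'
  Pos 2: 'f' != 'g' (stop)
LCP = "en" (length 2)


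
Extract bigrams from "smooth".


Word: "smooth" (length 6)
Number of bigrams = 6 - 2 + 1 = 5
  Position 0: "sm"
  Position 1: "mo"
  Position 2: "oo"
  Position 3: "ot"
  Position 4: "th"
Bigrams = "sm", "mo", "oo", "ot", "th"


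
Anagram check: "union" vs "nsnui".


Word 1: "union" → sorted: innou
Word 2: "nsnui" → sorted: innsu
Same letters? innou != innsu
Anagram = No


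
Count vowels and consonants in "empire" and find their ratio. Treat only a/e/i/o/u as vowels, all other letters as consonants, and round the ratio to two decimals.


Word: "empire"
Vowels (a,e,i,o,u): 3
Consonants: 3
Ratio = 3/3
= 1.00
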